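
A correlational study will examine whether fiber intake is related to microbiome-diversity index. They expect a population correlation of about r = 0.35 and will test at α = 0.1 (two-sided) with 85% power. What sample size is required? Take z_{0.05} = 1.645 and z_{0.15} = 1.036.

Fisher's z: C = ½·ln((1+r)/(1−r)) = ½·ln(2.0769) = 0.3654.
n = ((z_{α/2} + z_β)/C)² + 3.
(1.645 + 1.036) / 0.3654 = 2.681 / 0.3654 = 7.337.
n = 7.337² + 3 = 53.83 + 3 = 56.8.
Round up.

n = 57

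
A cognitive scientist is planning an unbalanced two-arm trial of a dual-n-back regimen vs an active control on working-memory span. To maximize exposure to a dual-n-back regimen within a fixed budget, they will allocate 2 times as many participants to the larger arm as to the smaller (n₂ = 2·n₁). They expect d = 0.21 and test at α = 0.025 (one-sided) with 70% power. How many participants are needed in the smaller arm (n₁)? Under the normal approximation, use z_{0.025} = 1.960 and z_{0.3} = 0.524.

n₁ = 210

With allocation ratio k = n₂/n₁ = 2, Var(x̄₁−x̄₂) = σ²(1/n₁ + 1/(k·n₁)) = σ²·(k+1)/(k·n₁).
So n₁ = (1 + 1/k)·((z_{α} + z_β)/d)² = 1.500 × (2.484/0.21)².
n₁ = 1.500 × 139.92 = 209.9.
Round up: n₁ = 210, giving n₂ = 2 × 210 = 420.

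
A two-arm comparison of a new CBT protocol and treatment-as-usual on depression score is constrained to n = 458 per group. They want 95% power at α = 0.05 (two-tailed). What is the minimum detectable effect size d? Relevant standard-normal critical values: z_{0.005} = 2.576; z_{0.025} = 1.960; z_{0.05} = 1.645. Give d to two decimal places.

d_min ≈ 0.24

For two independent groups of n = 458 each: d_min = (z_{α/2} + z_β)·√(2/n).
z-sum = 1.960 + 1.645 = 3.605.
d_min = 3.605 × √(2/458) = 3.605 × 0.0661 = 0.238.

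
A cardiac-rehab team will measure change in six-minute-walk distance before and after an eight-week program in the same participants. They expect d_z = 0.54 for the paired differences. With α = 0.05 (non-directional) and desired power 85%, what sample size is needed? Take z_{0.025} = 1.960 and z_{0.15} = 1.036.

n = 31 pairs

For a paired (one-sample on differences) test: n = ((z_{α/2} + z_β) / d)².
z_{α/2} + z_β = 1.960 + 1.036 = 2.996.
n = (2.996 / 0.54)² = 5.548² = 30.78.
Round up.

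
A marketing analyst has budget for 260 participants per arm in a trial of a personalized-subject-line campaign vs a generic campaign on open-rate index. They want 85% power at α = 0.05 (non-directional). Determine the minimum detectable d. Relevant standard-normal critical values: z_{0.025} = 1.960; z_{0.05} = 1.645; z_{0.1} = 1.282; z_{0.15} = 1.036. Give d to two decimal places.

d_min ≈ 0.26

For two independent groups of n = 260 each: d_min = (z_{α/2} + z_β)·√(2/n).
z-sum = 1.960 + 1.036 = 2.996.
d_min = 2.996 × √(2/260) = 2.996 × 0.0877 = 0.263.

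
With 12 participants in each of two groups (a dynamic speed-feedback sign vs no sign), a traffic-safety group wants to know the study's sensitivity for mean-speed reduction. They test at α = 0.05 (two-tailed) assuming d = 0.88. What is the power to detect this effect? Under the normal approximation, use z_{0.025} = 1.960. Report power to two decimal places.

power ≈ 0.58

For two equal groups, power = Φ(d·√(n/2) − z_{α/2}).
d·√(n/2) = 0.88 × √(12/2) = 0.88 × 2.449 = 2.156.
z_β = 2.156 − 1.960 = 0.196.
Power = Φ(0.196) = 0.578.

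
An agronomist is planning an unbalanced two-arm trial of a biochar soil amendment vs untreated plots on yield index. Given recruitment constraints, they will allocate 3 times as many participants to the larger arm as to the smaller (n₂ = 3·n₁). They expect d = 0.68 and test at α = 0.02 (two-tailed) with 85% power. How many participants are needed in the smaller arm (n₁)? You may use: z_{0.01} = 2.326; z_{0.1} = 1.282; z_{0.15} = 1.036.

With allocation ratio k = n₂/n₁ = 3, Var(x̄₁−x̄₂) = σ²(1/n₁ + 1/(k·n₁)) = σ²·(k+1)/(k·n₁).
So n₁ = (1 + 1/k)·((z_{α/2} + z_β)/d)² = 1.333 × (3.362/0.68)².
n₁ = 1.333 × 24.44 = 32.6.
Round up: n₁ = 33, giving n₂ = 3 × 33 = 99.

n₁ = 33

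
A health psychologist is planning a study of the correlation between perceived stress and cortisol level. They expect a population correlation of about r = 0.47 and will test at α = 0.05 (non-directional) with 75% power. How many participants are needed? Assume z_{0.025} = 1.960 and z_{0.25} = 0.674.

n = 30

Fisher's z: C = ½·ln((1+r)/(1−r)) = ½·ln(2.7736) = 0.5101.
n = ((z_{α/2} + z_β)/C)² + 3.
(1.960 + 0.674) / 0.5101 = 2.634 / 0.5101 = 5.164.
n = 5.164² + 3 = 26.66 + 3 = 29.7.
Round up.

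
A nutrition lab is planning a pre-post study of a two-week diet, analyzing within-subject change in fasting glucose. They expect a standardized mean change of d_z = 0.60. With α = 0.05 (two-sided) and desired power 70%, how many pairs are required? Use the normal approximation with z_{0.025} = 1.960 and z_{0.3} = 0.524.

For a paired (one-sample on differences) test: n = ((z_{α/2} + z_β) / d)².
z_{α/2} + z_β = 1.960 + 0.524 = 2.484.
n = (2.484 / 0.60)² = 4.140² = 17.14.
Round up.

n = 18 pairs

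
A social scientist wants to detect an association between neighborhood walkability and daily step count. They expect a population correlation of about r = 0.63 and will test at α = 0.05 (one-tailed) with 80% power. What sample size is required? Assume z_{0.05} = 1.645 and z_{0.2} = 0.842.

Fisher's z: C = ½·ln((1+r)/(1−r)) = ½·ln(4.4054) = 0.7414.
n = ((z_{α} + z_β)/C)² + 3.
(1.645 + 0.842) / 0.7414 = 2.487 / 0.7414 = 3.354.
n = 3.354² + 3 = 11.25 + 3 = 14.3.
Round up.

n = 15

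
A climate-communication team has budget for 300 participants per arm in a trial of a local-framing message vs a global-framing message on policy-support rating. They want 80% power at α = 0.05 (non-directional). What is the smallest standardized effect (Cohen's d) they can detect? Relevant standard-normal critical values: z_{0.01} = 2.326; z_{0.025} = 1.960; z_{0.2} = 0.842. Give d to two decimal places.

For two independent groups of n = 300 each: d_min = (z_{α/2} + z_β)·√(2/n).
z-sum = 1.960 + 0.842 = 2.802.
d_min = 2.802 × √(2/300) = 2.802 × 0.0816 = 0.229.

d_min ≈ 0.23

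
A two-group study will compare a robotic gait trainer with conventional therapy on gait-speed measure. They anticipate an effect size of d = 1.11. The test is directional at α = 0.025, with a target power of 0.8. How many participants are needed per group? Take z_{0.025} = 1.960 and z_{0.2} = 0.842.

n = 13 per group

For two independent groups with equal n: n = 2·((z_{α} + z_β) / d)².
z_{α} + z_β = 1.960 + 0.842 = 2.802.
n = 2 × (2.802 / 1.11)² = 2 × 2.524² = 2 × 6.37 = 12.7.
Round up to the next whole participant.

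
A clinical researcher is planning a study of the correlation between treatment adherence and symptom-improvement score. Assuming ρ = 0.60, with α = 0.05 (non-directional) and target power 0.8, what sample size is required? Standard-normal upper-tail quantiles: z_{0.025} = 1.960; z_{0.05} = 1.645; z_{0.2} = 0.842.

n = 20

Fisher's z: C = ½·ln((1+r)/(1−r)) = ½·ln(4.0000) = 0.6931.
n = ((z_{α/2} + z_β)/C)² + 3.
(1.960 + 0.842) / 0.6931 = 2.802 / 0.6931 = 4.043.
n = 4.043² + 3 = 16.34 + 3 = 19.3.
Round up.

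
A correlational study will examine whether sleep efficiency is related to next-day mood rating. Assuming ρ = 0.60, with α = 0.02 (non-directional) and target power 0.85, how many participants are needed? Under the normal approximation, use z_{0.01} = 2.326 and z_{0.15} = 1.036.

Fisher's z: C = ½·ln((1+r)/(1−r)) = ½·ln(4.0000) = 0.6931.
n = ((z_{α/2} + z_β)/C)² + 3.
(2.326 + 1.036) / 0.6931 = 3.362 / 0.6931 = 4.851.
n = 4.851² + 3 = 23.53 + 3 = 26.5.
Round up.

n = 27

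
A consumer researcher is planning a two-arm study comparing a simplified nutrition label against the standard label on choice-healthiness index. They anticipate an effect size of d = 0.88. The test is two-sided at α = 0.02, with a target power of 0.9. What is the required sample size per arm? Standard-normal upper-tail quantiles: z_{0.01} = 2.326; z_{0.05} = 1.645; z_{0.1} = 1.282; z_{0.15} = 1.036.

For two independent groups with equal n: n = 2·((z_{α/2} + z_β) / d)².
z_{α/2} + z_β = 2.326 + 1.282 = 3.608.
n = 2 × (3.608 / 0.88)² = 2 × 4.100² = 2 × 16.81 = 33.6.
Round up to the next whole participant.

n = 34 per group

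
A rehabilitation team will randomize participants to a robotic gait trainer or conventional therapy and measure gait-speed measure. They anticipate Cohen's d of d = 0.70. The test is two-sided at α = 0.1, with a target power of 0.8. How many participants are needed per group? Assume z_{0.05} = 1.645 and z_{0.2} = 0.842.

n = 26 per group

For two independent groups with equal n: n = 2·((z_{α/2} + z_β) / d)².
z_{α/2} + z_β = 1.645 + 0.842 = 2.487.
n = 2 × (2.487 / 0.70)² = 2 × 3.553² = 2 × 12.62 = 25.2.
Round up to the next whole participant.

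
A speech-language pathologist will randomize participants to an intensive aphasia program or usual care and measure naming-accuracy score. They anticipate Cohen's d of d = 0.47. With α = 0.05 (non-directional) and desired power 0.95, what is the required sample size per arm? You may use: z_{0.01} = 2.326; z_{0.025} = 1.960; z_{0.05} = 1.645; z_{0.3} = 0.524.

n = 118 per group

For two independent groups with equal n: n = 2·((z_{α/2} + z_β) / d)².
z_{α/2} + z_β = 1.960 + 1.645 = 3.605.
n = 2 × (3.605 / 0.47)² = 2 × 7.670² = 2 × 58.83 = 117.7.
Round up to the next whole participant.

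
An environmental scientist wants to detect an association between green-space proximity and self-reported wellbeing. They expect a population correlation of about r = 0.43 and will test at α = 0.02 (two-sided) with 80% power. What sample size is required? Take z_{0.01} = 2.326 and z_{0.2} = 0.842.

n = 51

Fisher's z: C = ½·ln((1+r)/(1−r)) = ½·ln(2.5088) = 0.4599.
n = ((z_{α/2} + z_β)/C)² + 3.
(2.326 + 0.842) / 0.4599 = 3.168 / 0.4599 = 6.888.
n = 6.888² + 3 = 47.45 + 3 = 50.5.
Round up.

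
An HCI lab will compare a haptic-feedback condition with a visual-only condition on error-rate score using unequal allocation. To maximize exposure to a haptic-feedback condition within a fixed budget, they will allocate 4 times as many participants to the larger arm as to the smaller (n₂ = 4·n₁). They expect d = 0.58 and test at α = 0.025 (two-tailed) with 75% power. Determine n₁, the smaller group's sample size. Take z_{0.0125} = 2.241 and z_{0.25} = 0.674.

With allocation ratio k = n₂/n₁ = 4, Var(x̄₁−x̄₂) = σ²(1/n₁ + 1/(k·n₁)) = σ²·(k+1)/(k·n₁).
So n₁ = (1 + 1/k)·((z_{α/2} + z_β)/d)² = 1.250 × (2.915/0.58)².
n₁ = 1.250 × 25.26 = 31.6.
Round up: n₁ = 32, giving n₂ = 4 × 32 = 128.

n₁ = 32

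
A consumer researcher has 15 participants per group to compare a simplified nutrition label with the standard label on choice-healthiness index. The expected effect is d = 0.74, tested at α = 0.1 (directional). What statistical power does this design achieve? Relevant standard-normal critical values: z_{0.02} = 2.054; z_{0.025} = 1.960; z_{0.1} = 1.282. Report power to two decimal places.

For two equal groups, power = Φ(d·√(n/2) − z_{α}).
d·√(n/2) = 0.74 × √(15/2) = 0.74 × 2.739 = 2.027.
z_β = 2.027 − 1.282 = 0.745.
Power = Φ(0.745) = 0.772.

power ≈ 0.77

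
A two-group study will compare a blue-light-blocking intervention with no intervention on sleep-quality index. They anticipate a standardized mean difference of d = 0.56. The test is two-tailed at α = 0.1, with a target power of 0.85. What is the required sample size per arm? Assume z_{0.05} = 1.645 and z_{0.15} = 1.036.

For two independent groups with equal n: n = 2·((z_{α/2} + z_β) / d)².
z_{α/2} + z_β = 1.645 + 1.036 = 2.681.
n = 2 × (2.681 / 0.56)² = 2 × 4.787² = 2 × 22.92 = 45.8.
Round up to the next whole participant.

n = 46 per group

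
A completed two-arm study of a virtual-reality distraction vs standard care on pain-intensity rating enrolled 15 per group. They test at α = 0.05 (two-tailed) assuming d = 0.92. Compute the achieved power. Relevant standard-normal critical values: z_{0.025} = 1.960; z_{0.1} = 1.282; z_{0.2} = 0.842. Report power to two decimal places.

For two equal groups, power = Φ(d·√(n/2) − z_{α/2}).
d·√(n/2) = 0.92 × √(15/2) = 0.92 × 2.739 = 2.520.
z_β = 2.520 − 1.960 = 0.560.
Power = Φ(0.560) = 0.712.

power ≈ 0.71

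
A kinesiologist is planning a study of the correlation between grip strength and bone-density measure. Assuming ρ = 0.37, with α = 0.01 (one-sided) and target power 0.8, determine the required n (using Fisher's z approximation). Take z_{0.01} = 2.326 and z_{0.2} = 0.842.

n = 70

Fisher's z: C = ½·ln((1+r)/(1−r)) = ½·ln(2.1746) = 0.3884.
n = ((z_{α} + z_β)/C)² + 3.
(2.326 + 0.842) / 0.3884 = 3.168 / 0.3884 = 8.157.
n = 8.157² + 3 = 66.53 + 3 = 69.5.
Round up.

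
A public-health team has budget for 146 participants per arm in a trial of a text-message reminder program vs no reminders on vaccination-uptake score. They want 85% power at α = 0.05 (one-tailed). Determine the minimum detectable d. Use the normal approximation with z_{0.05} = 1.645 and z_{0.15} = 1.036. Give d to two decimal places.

d_min ≈ 0.31

For two independent groups of n = 146 each: d_min = (z_{α} + z_β)·√(2/n).
z-sum = 1.645 + 1.036 = 2.681.
d_min = 2.681 × √(2/146) = 2.681 × 0.1170 = 0.314.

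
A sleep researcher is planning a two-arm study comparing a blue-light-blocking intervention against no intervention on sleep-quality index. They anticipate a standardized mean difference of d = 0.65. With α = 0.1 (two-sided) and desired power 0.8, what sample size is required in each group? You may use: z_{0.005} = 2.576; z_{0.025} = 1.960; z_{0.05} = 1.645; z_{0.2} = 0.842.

n = 30 per group

For two independent groups with equal n: n = 2·((z_{α/2} + z_β) / d)².
z_{α/2} + z_β = 1.645 + 0.842 = 2.487.
n = 2 × (2.487 / 0.65)² = 2 × 3.826² = 2 × 14.64 = 29.3.
Round up to the next whole participant.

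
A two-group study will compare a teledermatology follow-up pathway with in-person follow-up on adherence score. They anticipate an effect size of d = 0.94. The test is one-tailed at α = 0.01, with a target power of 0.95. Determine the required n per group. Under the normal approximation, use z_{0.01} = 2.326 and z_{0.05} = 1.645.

For two independent groups with equal n: n = 2·((z_{α} + z_β) / d)².
z_{α} + z_β = 2.326 + 1.645 = 3.971.
n = 2 × (3.971 / 0.94)² = 2 × 4.224² = 2 × 17.85 = 35.7.
Round up to the next whole participant.

n = 36 per group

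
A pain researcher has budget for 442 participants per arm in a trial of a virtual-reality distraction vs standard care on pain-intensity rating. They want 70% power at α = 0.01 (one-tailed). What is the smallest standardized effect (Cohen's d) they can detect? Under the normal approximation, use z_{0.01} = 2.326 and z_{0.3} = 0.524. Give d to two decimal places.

For two independent groups of n = 442 each: d_min = (z_{α} + z_β)·√(2/n).
z-sum = 2.326 + 0.524 = 2.850.
d_min = 2.850 × √(2/442) = 2.850 × 0.0673 = 0.192.

d_min ≈ 0.19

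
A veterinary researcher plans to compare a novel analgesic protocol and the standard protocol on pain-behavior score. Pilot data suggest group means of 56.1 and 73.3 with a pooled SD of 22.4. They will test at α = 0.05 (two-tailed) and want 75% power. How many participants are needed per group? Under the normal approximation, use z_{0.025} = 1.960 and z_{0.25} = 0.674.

n = 24 per group

Cohen's d = |M₁ − M₂| / SD_pooled = |56.1 − 73.3| / 22.4 = 17.2 / 22.4 = 0.768.
For two independent groups with equal n: n = 2·((z_{α/2} + z_β) / d)².
z_{α/2} + z_β = 1.960 + 0.674 = 2.634.
n = 2 × (2.634 / 0.768)² = 2 × 3.430² = 2 × 11.76 = 23.5.
Round up to the next whole participant.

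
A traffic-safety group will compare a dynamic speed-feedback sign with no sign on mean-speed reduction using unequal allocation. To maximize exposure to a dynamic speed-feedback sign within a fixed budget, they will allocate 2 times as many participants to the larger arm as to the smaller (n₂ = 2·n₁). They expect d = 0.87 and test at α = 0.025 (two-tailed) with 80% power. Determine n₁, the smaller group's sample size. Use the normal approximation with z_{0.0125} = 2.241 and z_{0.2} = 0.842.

With allocation ratio k = n₂/n₁ = 2, Var(x̄₁−x̄₂) = σ²(1/n₁ + 1/(k·n₁)) = σ²·(k+1)/(k·n₁).
So n₁ = (1 + 1/k)·((z_{α/2} + z_β)/d)² = 1.500 × (3.083/0.87)².
n₁ = 1.500 × 12.56 = 18.8.
Round up: n₁ = 19, giving n₂ = 2 × 19 = 38.

n₁ = 19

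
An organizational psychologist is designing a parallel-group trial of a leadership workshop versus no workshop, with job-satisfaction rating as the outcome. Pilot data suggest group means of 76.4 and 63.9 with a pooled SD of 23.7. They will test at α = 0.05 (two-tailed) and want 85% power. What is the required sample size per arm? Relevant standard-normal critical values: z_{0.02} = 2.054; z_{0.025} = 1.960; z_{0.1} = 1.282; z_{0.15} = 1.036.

Cohen's d = |M₁ − M₂| / SD_pooled = |76.4 − 63.9| / 23.7 = 12.5 / 23.7 = 0.527.
For two independent groups with equal n: n = 2·((z_{α/2} + z_β) / d)².
z_{α/2} + z_β = 1.960 + 1.036 = 2.996.
n = 2 × (2.996 / 0.527)² = 2 × 5.685² = 2 × 32.32 = 64.6.
Round up to the next whole participant.

n = 65 per group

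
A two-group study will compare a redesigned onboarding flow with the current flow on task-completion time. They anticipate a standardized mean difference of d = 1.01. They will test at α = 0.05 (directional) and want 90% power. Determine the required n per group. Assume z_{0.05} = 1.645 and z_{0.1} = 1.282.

For two independent groups with equal n: n = 2·((z_{α} + z_β) / d)².
z_{α} + z_β = 1.645 + 1.282 = 2.927.
n = 2 × (2.927 / 1.01)² = 2 × 2.898² = 2 × 8.40 = 16.8.
Round up to the next whole participant.

n = 17 per group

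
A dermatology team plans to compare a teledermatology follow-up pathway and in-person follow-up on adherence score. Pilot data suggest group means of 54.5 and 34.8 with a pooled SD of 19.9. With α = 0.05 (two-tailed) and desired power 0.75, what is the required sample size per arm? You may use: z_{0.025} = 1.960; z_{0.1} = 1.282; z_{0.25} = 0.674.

Cohen's d = |M₁ − M₂| / SD_pooled = |54.5 − 34.8| / 19.9 = 19.7 / 19.9 = 0.990.
For two independent groups with equal n: n = 2·((z_{α/2} + z_β) / d)².
z_{α/2} + z_β = 1.960 + 0.674 = 2.634.
n = 2 × (2.634 / 0.990)² = 2 × 2.661² = 2 × 7.08 = 14.2.
Round up to the next whole participant.

n = 15 per group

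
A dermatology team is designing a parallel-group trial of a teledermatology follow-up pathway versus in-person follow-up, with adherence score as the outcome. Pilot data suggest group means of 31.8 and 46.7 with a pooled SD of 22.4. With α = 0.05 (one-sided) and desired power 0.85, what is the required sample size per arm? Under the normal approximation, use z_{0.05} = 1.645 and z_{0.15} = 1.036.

Cohen's d = |M₁ − M₂| / SD_pooled = |31.8 − 46.7| / 22.4 = 14.9 / 22.4 = 0.665.
For two independent groups with equal n: n = 2·((z_{α} + z_β) / d)².
z_{α} + z_β = 1.645 + 1.036 = 2.681.
n = 2 × (2.681 / 0.665)² = 2 × 4.032² = 2 × 16.25 = 32.5.
Round up to the next whole participant.

n = 33 per group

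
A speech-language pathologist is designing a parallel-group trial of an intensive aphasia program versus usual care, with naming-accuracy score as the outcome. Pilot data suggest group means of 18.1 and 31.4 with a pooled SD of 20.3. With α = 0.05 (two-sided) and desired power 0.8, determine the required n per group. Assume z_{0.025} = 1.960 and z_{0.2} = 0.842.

n = 37 per group

Cohen's d = |M₁ − M₂| / SD_pooled = |18.1 − 31.4| / 20.3 = 13.3 / 20.3 = 0.655.
For two independent groups with equal n: n = 2·((z_{α/2} + z_β) / d)².
z_{α/2} + z_β = 1.960 + 0.842 = 2.802.
n = 2 × (2.802 / 0.655)² = 2 × 4.278² = 2 × 18.30 = 36.6.
Round up to the next whole participant.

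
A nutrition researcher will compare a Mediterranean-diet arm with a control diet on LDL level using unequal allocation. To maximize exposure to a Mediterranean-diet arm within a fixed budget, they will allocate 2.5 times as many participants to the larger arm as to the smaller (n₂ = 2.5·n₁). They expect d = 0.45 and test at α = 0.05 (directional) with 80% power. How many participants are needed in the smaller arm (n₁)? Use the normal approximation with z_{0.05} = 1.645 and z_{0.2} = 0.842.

n₁ = 43

With allocation ratio k = n₂/n₁ = 2.5, Var(x̄₁−x̄₂) = σ²(1/n₁ + 1/(k·n₁)) = σ²·(k+1)/(k·n₁).
So n₁ = (1 + 1/k)·((z_{α} + z_β)/d)² = 1.400 × (2.487/0.45)².
n₁ = 1.400 × 30.54 = 42.8.
Round up: n₁ = 43, giving n₂ = ⌈2.5 × 43⌉ = ⌈107.5⌉ = 108.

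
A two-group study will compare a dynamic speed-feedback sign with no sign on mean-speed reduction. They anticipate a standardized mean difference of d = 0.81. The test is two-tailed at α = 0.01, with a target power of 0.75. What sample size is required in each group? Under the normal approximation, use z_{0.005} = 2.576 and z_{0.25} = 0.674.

n = 33 per group

For two independent groups with equal n: n = 2·((z_{α/2} + z_β) / d)².
z_{α/2} + z_β = 2.576 + 0.674 = 3.250.
n = 2 × (3.250 / 0.81)² = 2 × 4.012² = 2 × 16.10 = 32.2.
Round up to the next whole participant.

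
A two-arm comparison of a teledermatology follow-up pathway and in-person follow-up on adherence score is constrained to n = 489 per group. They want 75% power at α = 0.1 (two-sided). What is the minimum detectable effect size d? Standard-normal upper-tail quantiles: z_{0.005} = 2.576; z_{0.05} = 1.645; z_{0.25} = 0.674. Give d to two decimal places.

d_min ≈ 0.15

For two independent groups of n = 489 each: d_min = (z_{α/2} + z_β)·√(2/n).
z-sum = 1.645 + 0.674 = 2.319.
d_min = 2.319 × √(2/489) = 2.319 × 0.0640 = 0.148.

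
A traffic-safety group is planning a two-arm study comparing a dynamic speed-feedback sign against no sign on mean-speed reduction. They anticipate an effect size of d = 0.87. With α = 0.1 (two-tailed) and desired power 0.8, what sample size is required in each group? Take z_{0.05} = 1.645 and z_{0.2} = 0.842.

n = 17 per group

For two independent groups with equal n: n = 2·((z_{α/2} + z_β) / d)².
z_{α/2} + z_β = 1.645 + 0.842 = 2.487.
n = 2 × (2.487 / 0.87)² = 2 × 2.859² = 2 × 8.17 = 16.3.
Round up to the next whole participant.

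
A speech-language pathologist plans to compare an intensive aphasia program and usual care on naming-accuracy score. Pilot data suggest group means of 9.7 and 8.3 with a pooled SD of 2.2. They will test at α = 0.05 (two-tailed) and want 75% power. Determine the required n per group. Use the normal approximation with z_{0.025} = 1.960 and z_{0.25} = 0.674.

Cohen's d = |M₁ − M₂| / SD_pooled = |9.7 − 8.3| / 2.2 = 1.4 / 2.2 = 0.636.
For two independent groups with equal n: n = 2·((z_{α/2} + z_β) / d)².
z_{α/2} + z_β = 1.960 + 0.674 = 2.634.
n = 2 × (2.634 / 0.636)² = 2 × 4.142² = 2 × 17.15 = 34.3.
Round up to the next whole participant.

n = 35 per group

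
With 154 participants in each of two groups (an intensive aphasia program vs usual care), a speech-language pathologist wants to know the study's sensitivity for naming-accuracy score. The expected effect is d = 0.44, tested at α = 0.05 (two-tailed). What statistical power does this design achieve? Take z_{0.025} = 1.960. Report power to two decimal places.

For two equal groups, power = Φ(d·√(n/2) − z_{α/2}).
d·√(n/2) = 0.44 × √(154/2) = 0.44 × 8.775 = 3.861.
z_β = 3.861 − 1.960 = 1.901.
Power = Φ(1.901) = 0.971.

power ≈ 0.97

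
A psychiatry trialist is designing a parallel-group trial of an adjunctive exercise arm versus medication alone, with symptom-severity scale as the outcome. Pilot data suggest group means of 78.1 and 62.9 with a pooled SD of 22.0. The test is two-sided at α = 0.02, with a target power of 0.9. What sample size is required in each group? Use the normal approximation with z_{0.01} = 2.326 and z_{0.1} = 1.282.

Cohen's d = |M₁ − M₂| / SD_pooled = |78.1 − 62.9| / 22.0 = 15.2 / 22.0 = 0.691.
For two independent groups with equal n: n = 2·((z_{α/2} + z_β) / d)².
z_{α/2} + z_β = 2.326 + 1.282 = 3.608.
n = 2 × (3.608 / 0.691)² = 2 × 5.221² = 2 × 27.26 = 54.5.
Round up to the next whole participant.

n = 55 per group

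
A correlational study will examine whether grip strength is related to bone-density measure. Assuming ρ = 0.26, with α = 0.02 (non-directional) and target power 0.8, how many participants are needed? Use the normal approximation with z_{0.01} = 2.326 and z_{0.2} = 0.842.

n = 145

Fisher's z: C = ½·ln((1+r)/(1−r)) = ½·ln(1.7027) = 0.2661.
n = ((z_{α/2} + z_β)/C)² + 3.
(2.326 + 0.842) / 0.2661 = 3.168 / 0.2661 = 11.905.
n = 11.905² + 3 = 141.74 + 3 = 144.7.
Round up.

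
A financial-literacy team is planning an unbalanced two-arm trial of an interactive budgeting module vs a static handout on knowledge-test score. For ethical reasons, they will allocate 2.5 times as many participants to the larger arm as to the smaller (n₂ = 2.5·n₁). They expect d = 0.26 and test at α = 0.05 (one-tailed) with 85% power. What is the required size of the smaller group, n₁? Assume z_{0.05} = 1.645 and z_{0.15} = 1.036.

n₁ = 149

With allocation ratio k = n₂/n₁ = 2.5, Var(x̄₁−x̄₂) = σ²(1/n₁ + 1/(k·n₁)) = σ²·(k+1)/(k·n₁).
So n₁ = (1 + 1/k)·((z_{α} + z_β)/d)² = 1.400 × (2.681/0.26)².
n₁ = 1.400 × 106.33 = 148.9.
Round up: n₁ = 149, giving n₂ = ⌈2.5 × 149⌉ = ⌈372.5⌉ = 373.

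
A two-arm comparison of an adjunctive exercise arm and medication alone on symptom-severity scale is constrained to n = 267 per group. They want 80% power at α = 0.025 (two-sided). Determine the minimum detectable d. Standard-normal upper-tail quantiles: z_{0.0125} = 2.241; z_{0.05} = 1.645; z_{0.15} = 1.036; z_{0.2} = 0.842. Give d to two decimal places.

d_min ≈ 0.27

For two independent groups of n = 267 each: d_min = (z_{α/2} + z_β)·√(2/n).
z-sum = 2.241 + 0.842 = 3.083.
d_min = 3.083 × √(2/267) = 3.083 × 0.0865 = 0.267.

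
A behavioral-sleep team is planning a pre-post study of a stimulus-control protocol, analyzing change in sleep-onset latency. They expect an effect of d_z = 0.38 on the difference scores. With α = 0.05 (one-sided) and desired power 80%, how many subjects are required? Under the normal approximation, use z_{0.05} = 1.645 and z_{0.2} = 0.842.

For a paired (one-sample on differences) test: n = ((z_{α} + z_β) / d)².
z_{α} + z_β = 1.645 + 0.842 = 2.487.
n = (2.487 / 0.38)² = 6.545² = 42.83.
Round up.

n = 43 pairs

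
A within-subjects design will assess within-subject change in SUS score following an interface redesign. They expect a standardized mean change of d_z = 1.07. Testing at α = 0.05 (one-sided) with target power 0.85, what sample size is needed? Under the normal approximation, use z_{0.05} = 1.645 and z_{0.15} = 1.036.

For a paired (one-sample on differences) test: n = ((z_{α} + z_β) / d)².
z_{α} + z_β = 1.645 + 1.036 = 2.681.
n = (2.681 / 1.07)² = 2.506² = 6.28.
Round up.

n = 7 pairs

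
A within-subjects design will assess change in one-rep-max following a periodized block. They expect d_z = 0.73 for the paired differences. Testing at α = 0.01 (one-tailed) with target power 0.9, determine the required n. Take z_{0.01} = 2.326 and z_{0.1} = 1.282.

n = 25 pairs

For a paired (one-sample on differences) test: n = ((z_{α} + z_β) / d)².
z_{α} + z_β = 2.326 + 1.282 = 3.608.
n = (3.608 / 0.73)² = 4.942² = 24.43.
Round up.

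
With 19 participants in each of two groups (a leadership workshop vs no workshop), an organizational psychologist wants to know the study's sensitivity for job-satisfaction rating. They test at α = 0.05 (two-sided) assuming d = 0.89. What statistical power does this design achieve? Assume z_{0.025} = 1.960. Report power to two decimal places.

For two equal groups, power = Φ(d·√(n/2) − z_{α/2}).
d·√(n/2) = 0.89 × √(19/2) = 0.89 × 3.082 = 2.743.
z_β = 2.743 − 1.960 = 0.783.
Power = Φ(0.783) = 0.783.

power ≈ 0.78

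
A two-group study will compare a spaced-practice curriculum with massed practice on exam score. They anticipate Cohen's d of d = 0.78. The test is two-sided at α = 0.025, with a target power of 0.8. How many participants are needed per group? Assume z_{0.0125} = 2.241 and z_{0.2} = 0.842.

For two independent groups with equal n: n = 2·((z_{α/2} + z_β) / d)².
z_{α/2} + z_β = 2.241 + 0.842 = 3.083.
n = 2 × (3.083 / 0.78)² = 2 × 3.953² = 2 × 15.62 = 31.2.
Round up to the next whole participant.

n = 32 per group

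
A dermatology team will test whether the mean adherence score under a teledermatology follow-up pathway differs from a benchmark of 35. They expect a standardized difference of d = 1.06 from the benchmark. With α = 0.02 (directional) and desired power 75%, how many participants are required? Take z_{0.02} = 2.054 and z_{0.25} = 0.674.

n = 7

For a one-sample test: n = ((z_{α} + z_β) / d)².
z_{α} + z_β = 2.054 + 0.674 = 2.728.
n = (2.728 / 1.06)² = 2.574² = 6.62.
Round up.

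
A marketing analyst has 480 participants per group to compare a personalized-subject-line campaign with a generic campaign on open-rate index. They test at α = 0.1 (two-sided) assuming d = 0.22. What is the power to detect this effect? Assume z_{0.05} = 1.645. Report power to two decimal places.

For two equal groups, power = Φ(d·√(n/2) − z_{α/2}).
d·√(n/2) = 0.22 × √(480/2) = 0.22 × 15.492 = 3.408.
z_β = 3.408 − 1.645 = 1.763.
Power = Φ(1.763) = 0.961.

power ≈ 0.96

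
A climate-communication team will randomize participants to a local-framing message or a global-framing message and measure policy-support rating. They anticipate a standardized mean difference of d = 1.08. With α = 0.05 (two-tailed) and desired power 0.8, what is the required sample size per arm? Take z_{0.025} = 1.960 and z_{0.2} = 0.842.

For two independent groups with equal n: n = 2·((z_{α/2} + z_β) / d)².
z_{α/2} + z_β = 1.960 + 0.842 = 2.802.
n = 2 × (2.802 / 1.08)² = 2 × 2.594² = 2 × 6.73 = 13.5.
Round up to the next whole participant.

n = 14 per group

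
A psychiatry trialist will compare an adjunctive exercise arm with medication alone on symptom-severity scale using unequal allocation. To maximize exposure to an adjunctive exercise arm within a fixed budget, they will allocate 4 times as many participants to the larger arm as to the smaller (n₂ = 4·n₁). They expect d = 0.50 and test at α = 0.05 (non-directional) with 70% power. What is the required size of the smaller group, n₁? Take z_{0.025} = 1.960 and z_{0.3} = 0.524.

With allocation ratio k = n₂/n₁ = 4, Var(x̄₁−x̄₂) = σ²(1/n₁ + 1/(k·n₁)) = σ²·(k+1)/(k·n₁).
So n₁ = (1 + 1/k)·((z_{α/2} + z_β)/d)² = 1.250 × (2.484/0.50)².
n₁ = 1.250 × 24.68 = 30.9.
Round up: n₁ = 31, giving n₂ = 4 × 31 = 124.

n₁ = 31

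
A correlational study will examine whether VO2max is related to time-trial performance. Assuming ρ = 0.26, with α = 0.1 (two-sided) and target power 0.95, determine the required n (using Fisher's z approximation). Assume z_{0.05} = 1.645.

Fisher's z: C = ½·ln((1+r)/(1−r)) = ½·ln(1.7027) = 0.2661.
n = ((z_{α/2} + z_β)/C)² + 3.
(1.645 + 1.645) / 0.2661 = 3.290 / 0.2661 = 12.364.
n = 12.364² + 3 = 152.86 + 3 = 155.9.
Round up.

n = 156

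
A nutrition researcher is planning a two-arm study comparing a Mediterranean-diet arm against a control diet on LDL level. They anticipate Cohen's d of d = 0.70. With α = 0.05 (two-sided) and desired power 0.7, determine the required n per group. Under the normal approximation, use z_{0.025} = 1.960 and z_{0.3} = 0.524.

n = 26 per group

For two independent groups with equal n: n = 2·((z_{α/2} + z_β) / d)².
z_{α/2} + z_β = 1.960 + 0.524 = 2.484.
n = 2 × (2.484 / 0.70)² = 2 × 3.549² = 2 × 12.59 = 25.2.
Round up to the next whole participant.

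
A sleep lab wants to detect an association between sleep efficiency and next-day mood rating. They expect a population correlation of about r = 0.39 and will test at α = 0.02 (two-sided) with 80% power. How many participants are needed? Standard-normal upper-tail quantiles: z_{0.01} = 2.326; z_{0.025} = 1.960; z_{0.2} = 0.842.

n = 63

Fisher's z: C = ½·ln((1+r)/(1−r)) = ½·ln(2.2787) = 0.4118.
n = ((z_{α/2} + z_β)/C)² + 3.
(2.326 + 0.842) / 0.4118 = 3.168 / 0.4118 = 7.693.
n = 7.693² + 3 = 59.18 + 3 = 62.2.
Round up.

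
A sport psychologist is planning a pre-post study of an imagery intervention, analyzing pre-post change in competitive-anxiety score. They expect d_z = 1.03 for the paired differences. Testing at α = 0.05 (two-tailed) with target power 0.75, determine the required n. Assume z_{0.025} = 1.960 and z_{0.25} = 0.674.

For a paired (one-sample on differences) test: n = ((z_{α/2} + z_β) / d)².
z_{α/2} + z_β = 1.960 + 0.674 = 2.634.
n = (2.634 / 1.03)² = 2.557² = 6.54.
Round up.

n = 7 pairs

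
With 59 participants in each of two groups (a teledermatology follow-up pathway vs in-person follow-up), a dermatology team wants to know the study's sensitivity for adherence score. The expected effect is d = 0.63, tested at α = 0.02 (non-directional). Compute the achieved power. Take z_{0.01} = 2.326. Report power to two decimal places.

For two equal groups, power = Φ(d·√(n/2) − z_{α/2}).
d·√(n/2) = 0.63 × √(59/2) = 0.63 × 5.431 = 3.422.
z_β = 3.422 − 2.326 = 1.096.
Power = Φ(1.096) = 0.863.

power ≈ 0.86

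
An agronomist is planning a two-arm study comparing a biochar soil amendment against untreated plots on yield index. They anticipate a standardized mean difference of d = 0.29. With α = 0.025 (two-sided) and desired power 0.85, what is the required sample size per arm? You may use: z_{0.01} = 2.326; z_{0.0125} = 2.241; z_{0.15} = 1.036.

For two independent groups with equal n: n = 2·((z_{α/2} + z_β) / d)².
z_{α/2} + z_β = 2.241 + 1.036 = 3.277.
n = 2 × (3.277 / 0.29)² = 2 × 11.300² = 2 × 127.69 = 255.4.
Round up to the next whole participant.

n = 256 per group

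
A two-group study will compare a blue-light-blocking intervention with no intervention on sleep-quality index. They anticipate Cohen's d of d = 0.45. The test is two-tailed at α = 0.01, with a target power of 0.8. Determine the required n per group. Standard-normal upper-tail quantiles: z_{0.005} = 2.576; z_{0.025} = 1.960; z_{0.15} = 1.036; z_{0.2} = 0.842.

For two independent groups with equal n: n = 2·((z_{α/2} + z_β) / d)².
z_{α/2} + z_β = 2.576 + 0.842 = 3.418.
n = 2 × (3.418 / 0.45)² = 2 × 7.596² = 2 × 57.69 = 115.4.
Round up to the next whole participant.

n = 116 per group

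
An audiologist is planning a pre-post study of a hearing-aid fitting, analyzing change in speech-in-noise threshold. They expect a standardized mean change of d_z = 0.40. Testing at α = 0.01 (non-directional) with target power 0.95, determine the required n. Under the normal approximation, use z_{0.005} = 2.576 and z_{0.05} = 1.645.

n = 112 pairs

For a paired (one-sample on differences) test: n = ((z_{α/2} + z_β) / d)².
z_{α/2} + z_β = 2.576 + 1.645 = 4.221.
n = (4.221 / 0.40)² = 10.553² = 111.36.
Round up.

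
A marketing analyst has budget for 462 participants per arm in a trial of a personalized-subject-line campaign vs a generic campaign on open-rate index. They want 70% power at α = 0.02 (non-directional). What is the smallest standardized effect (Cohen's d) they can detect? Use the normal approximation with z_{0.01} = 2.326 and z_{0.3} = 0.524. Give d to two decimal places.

For two independent groups of n = 462 each: d_min = (z_{α/2} + z_β)·√(2/n).
z-sum = 2.326 + 0.524 = 2.850.
d_min = 2.850 × √(2/462) = 2.850 × 0.0658 = 0.188.

d_min ≈ 0.19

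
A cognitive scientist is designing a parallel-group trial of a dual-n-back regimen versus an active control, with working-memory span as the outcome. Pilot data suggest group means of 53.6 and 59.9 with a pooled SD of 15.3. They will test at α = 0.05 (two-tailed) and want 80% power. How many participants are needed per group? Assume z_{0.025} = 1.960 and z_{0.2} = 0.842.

Cohen's d = |M₁ − M₂| / SD_pooled = |53.6 − 59.9| / 15.3 = 6.3 / 15.3 = 0.412.
For two independent groups with equal n: n = 2·((z_{α/2} + z_β) / d)².
z_{α/2} + z_β = 1.960 + 0.842 = 2.802.
n = 2 × (2.802 / 0.412)² = 2 × 6.801² = 2 × 46.25 = 92.5.
Round up to the next whole participant.

n = 93 per group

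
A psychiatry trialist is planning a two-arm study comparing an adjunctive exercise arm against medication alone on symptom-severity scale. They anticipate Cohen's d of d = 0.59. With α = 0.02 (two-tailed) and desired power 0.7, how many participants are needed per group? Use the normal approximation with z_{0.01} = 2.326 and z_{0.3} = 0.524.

For two independent groups with equal n: n = 2·((z_{α/2} + z_β) / d)².
z_{α/2} + z_β = 2.326 + 0.524 = 2.850.
n = 2 × (2.850 / 0.59)² = 2 × 4.831² = 2 × 23.33 = 46.7.
Round up to the next whole participant.

n = 47 per group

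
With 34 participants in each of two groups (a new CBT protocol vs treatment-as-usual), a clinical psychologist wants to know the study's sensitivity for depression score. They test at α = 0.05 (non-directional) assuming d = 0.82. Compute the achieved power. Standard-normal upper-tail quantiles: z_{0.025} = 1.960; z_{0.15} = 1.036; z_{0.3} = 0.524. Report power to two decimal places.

For two equal groups, power = Φ(d·√(n/2) − z_{α/2}).
d·√(n/2) = 0.82 × √(34/2) = 0.82 × 4.123 = 3.381.
z_β = 3.381 − 1.960 = 1.421.
Power = Φ(1.421) = 0.922.

power ≈ 0.92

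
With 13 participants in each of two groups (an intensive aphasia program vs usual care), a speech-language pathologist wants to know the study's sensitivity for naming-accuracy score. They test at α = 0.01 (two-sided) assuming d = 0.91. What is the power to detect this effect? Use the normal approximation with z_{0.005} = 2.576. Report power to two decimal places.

For two equal groups, power = Φ(d·√(n/2) − z_{α/2}).
d·√(n/2) = 0.91 × √(13/2) = 0.91 × 2.550 = 2.320.
z_β = 2.320 − 2.576 = -0.256.
Power = Φ(-0.256) = 0.399.

power ≈ 0.40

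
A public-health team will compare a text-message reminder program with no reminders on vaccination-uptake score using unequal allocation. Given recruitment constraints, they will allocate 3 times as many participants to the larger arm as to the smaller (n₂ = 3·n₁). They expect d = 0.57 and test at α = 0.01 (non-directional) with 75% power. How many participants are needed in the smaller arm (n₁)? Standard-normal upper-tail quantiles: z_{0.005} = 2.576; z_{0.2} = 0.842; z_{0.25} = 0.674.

n₁ = 44

With allocation ratio k = n₂/n₁ = 3, Var(x̄₁−x̄₂) = σ²(1/n₁ + 1/(k·n₁)) = σ²·(k+1)/(k·n₁).
So n₁ = (1 + 1/k)·((z_{α/2} + z_β)/d)² = 1.333 × (3.250/0.57)².
n₁ = 1.333 × 32.51 = 43.3.
Round up: n₁ = 44, giving n₂ = 3 × 44 = 132.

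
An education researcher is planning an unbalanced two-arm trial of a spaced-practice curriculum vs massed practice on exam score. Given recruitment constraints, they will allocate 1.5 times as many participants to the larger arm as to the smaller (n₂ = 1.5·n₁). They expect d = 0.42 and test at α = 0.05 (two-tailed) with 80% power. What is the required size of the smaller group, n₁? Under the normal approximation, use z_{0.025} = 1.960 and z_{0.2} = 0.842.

With allocation ratio k = n₂/n₁ = 1.5, Var(x̄₁−x̄₂) = σ²(1/n₁ + 1/(k·n₁)) = σ²·(k+1)/(k·n₁).
So n₁ = (1 + 1/k)·((z_{α/2} + z_β)/d)² = 1.667 × (2.802/0.42)².
n₁ = 1.667 × 44.51 = 74.2.
Round up: n₁ = 75, giving n₂ = ⌈1.5 × 75⌉ = ⌈112.5⌉ = 113.

n₁ = 75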